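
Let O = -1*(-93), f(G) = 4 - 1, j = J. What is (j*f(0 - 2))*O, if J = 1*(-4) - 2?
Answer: -1674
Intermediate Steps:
J = -6 (J = -4 - 2 = -6)
j = -6
f(G) = 3
O = 93
(j*f(0 - 2))*O = -6*3*93 = -18*93 = -1674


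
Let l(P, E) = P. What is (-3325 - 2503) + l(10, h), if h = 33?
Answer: -5818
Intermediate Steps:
(-3325 - 2503) + l(10, h) = (-3325 - 2503) + 10 = -5828 + 10 = -5818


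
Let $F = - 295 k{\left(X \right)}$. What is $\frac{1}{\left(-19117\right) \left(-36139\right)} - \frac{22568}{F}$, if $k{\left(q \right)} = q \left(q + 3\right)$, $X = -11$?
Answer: $\frac{1948942194168}{2241870758435} \approx 0.86934$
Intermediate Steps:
$k{\left(q \right)} = q \left(3 + q\right)$
$F = -25960$ ($F = - 295 \left(- 11 \left(3 - 11\right)\right) = - 295 \left(\left(-11\right) \left(-8\right)\right) = \left(-295\right) 88 = -25960$)
$\frac{1}{\left(-19117\right) \left(-36139\right)} - \frac{22568}{F} = \frac{1}{\left(-19117\right) \left(-36139\right)} - \frac{22568}{-25960} = \left(- \frac{1}{19117}\right) \left(- \frac{1}{36139}\right) - - \frac{2821}{3245} = \frac{1}{690869263} + \frac{2821}{3245} = \frac{1948942194168}{2241870758435}$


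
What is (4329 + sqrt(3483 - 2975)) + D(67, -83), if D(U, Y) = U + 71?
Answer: 4467 + 2*sqrt(127) ≈ 4489.5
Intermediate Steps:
D(U, Y) = 71 + U
(4329 + sqrt(3483 - 2975)) + D(67, -83) = (4329 + sqrt(3483 - 2975)) + (71 + 67) = (4329 + sqrt(508)) + 138 = (4329 + 2*sqrt(127)) + 138 = 4467 + 2*sqrt(127)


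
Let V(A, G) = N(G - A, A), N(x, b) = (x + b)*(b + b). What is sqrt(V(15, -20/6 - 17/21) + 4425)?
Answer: 3*sqrt(23415)/7 ≈ 65.580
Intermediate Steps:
N(x, b) = 2*b*(b + x) (N(x, b) = (b + x)*(2*b) = 2*b*(b + x))
V(A, G) = 2*A*G (V(A, G) = 2*A*(A + (G - A)) = 2*A*G)
sqrt(V(15, -20/6 - 17/21) + 4425) = sqrt(2*15*(-20/6 - 17/21) + 4425) = sqrt(2*15*(-20*1/6 - 17*1/21) + 4425) = sqrt(2*15*(-10/3 - 17/21) + 4425) = sqrt(2*15*(-29/7) + 4425) = sqrt(-870/7 + 4425) = sqrt(30105/7) = 3*sqrt(23415)/7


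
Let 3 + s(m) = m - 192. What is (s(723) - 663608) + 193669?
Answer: -469411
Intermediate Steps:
s(m) = -195 + m (s(m) = -3 + (m - 192) = -3 + (-192 + m) = -195 + m)
(s(723) - 663608) + 193669 = ((-195 + 723) - 663608) + 193669 = (528 - 663608) + 193669 = -663080 + 193669 = -469411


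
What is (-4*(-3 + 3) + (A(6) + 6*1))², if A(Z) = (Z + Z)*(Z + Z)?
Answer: 22500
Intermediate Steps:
A(Z) = 4*Z² (A(Z) = (2*Z)*(2*Z) = 4*Z²)
(-4*(-3 + 3) + (A(6) + 6*1))² = (-4*(-3 + 3) + (4*6² + 6*1))² = (-4*0 + (4*36 + 6))² = (0 + (144 + 6))² = (0 + 150)² = 150² = 22500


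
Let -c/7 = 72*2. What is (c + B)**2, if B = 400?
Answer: 369664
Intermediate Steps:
c = -1008 (c = -504*2 = -7*144 = -1008)
(c + B)**2 = (-1008 + 400)**2 = (-608)**2 = 369664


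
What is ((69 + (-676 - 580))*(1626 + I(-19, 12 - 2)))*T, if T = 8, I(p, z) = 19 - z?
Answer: -15525960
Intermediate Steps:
((69 + (-676 - 580))*(1626 + I(-19, 12 - 2)))*T = ((69 + (-676 - 580))*(1626 + (19 - (12 - 2))))*8 = ((69 - 1256)*(1626 + (19 - 1*10)))*8 = -1187*(1626 + (19 - 10))*8 = -1187*(1626 + 9)*8 = -1187*1635*8 = -1940745*8 = -15525960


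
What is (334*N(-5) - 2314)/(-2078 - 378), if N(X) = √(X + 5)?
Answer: 1157/1228 ≈ 0.94218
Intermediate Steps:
N(X) = √(5 + X)
(334*N(-5) - 2314)/(-2078 - 378) = (334*√(5 - 5) - 2314)/(-2078 - 378) = (334*√0 - 2314)/(-2456) = (334*0 - 2314)*(-1/2456) = (0 - 2314)*(-1/2456) = -2314*(-1/2456) = 1157/1228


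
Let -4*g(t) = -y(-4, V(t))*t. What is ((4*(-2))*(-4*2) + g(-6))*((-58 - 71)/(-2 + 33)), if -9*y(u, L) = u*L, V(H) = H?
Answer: -8772/31 ≈ -282.97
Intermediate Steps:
y(u, L) = -L*u/9 (y(u, L) = -u*L/9 = -L*u/9)
g(t) = t**2/9 (g(t) = -(-1)*(-1/9*t*(-4))*t/4 = -(-1)*(4*t/9)*t/4 = -(-1)*4*t**2/9/4 = -(-1)*t**2/9 = t**2/9)
((4*(-2))*(-4*2) + g(-6))*((-58 - 71)/(-2 + 33)) = ((4*(-2))*(-4*2) + (1/9)*(-6)**2)*((-58 - 71)/(-2 + 33)) = (-8*(-8) + (1/9)*36)*(-129/31) = (64 + 4)*(-129*1/31) = 68*(-129/31) = -8772/31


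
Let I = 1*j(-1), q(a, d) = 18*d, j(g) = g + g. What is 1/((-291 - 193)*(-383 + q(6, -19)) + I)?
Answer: 1/350898 ≈ 2.8498e-6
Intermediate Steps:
j(g) = 2*g
I = -2 (I = 1*(2*(-1)) = 1*(-2) = -2)
1/((-291 - 193)*(-383 + q(6, -19)) + I) = 1/((-291 - 193)*(-383 + 18*(-19)) - 2) = 1/(-484*(-383 - 342) - 2) = 1/(-484*(-725) - 2) = 1/(350900 - 2) = 1/350898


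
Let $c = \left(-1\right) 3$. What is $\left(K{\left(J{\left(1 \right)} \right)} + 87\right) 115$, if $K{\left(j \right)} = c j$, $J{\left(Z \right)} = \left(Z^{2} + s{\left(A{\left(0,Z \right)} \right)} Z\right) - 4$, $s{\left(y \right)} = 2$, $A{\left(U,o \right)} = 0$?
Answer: $10350$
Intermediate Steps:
$c = -3$
$J{\left(Z \right)} = -4 + Z^{2} + 2 Z$ ($J{\left(Z \right)} = \left(Z^{2} + 2 Z\right) - 4 = -4 + Z^{2} + 2 Z$)
$K{\left(j \right)} = - 3 j$
$\left(K{\left(J{\left(1 \right)} \right)} + 87\right) 115 = \left(- 3 \left(-4 + 1^{2} + 2 \cdot 1\right) + 87\right) 115 = \left(- 3 \left(-4 + 1 + 2\right) + 87\right) 115 = \left(\left(-3\right) \left(-1\right) + 87\right) 115 = \left(3 + 87\right) 115 = 90 \cdot 115 = 10350$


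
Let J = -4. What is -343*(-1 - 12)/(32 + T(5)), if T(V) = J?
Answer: 637/4 ≈ 159.25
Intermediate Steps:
T(V) = -4
-343*(-1 - 12)/(32 + T(5)) = -343*(-1 - 12)/(32 - 4) = -(-4459)/28 = -343*(-13/28) = 637/4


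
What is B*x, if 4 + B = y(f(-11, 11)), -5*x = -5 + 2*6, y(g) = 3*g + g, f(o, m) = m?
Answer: -56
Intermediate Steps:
y(g) = 4*g
x = -7/5 (x = -(-5 + 2*6)/5 = -(-5 + 12)/5 = -⅕*7 = -7/5 ≈ -1.4000)
B = 40 (B = -4 + 4*11 = -4 + 44 = 40)
B*x = 40*(-7/5) = -56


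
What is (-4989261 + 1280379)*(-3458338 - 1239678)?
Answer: 17424386978112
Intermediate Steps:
(-4989261 + 1280379)*(-3458338 - 1239678) = -3708882*(-4698016) = 17424386978112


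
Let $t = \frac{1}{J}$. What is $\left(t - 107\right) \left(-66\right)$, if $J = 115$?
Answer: $\frac{812064}{115} \approx 7061.4$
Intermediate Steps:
$t = \frac{1}{115} \approx 0.0086956$
$\left(t - 107\right) \left(-66\right) = \left(\frac{1}{115} - 107\right) \left(-66\right) = \left(- \frac{12304}{115}\right) \left(-66\right) = \frac{812064}{115}$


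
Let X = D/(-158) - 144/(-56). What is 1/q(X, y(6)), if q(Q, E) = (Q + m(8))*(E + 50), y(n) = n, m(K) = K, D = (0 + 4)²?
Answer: 79/46320 ≈ 0.0017055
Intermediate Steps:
D = 16 (D = 4² = 16)
X = 1366/553 (X = 16/(-158) - 144/(-56) = 16*(-1/158) - 144*(-1/56) = -8/79 + 18/7 = 1366/553 ≈ 2.4702)
q(Q, E) = (8 + Q)*(50 + E) (q(Q, E) = (Q + 8)*(E + 50) = (8 + Q)*(50 + E))
1/q(X, y(6)) = 1/(400 + 8*6 + 50*(1366/553) + 6*(1366/553)) = 1/(400 + 48 + 68300/553 + 8196/553) = 1/(46320/79) = 79/46320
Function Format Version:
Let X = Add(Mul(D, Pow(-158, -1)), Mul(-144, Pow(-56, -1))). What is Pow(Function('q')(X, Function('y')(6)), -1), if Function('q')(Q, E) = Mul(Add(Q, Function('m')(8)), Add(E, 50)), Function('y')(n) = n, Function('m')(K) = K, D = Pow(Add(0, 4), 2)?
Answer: Rational(79, 46320) ≈ 0.0017055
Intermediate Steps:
D = 16 (D = Pow(4, 2) = 16)
X = Rational(1366, 553) (X = Add(Mul(16, Pow(-158, -1)), Mul(-144, Pow(-56, -1))) = Add(Mul(16, Rational(-1, 158)), Mul(-144, Rational(-1, 56))) = Add(Rational(-8, 79), Rational(18, 7)) = Rational(1366, 553) ≈ 2.4702)
Function('q')(Q, E) = Mul(Add(8, Q), Add(50, E)) (Function('q')(Q, E) = Mul(Add(Q, 8), Add(E, 50)) = Mul(Add(8, Q), Add(50, E)))
Pow(Function('q')(X, Function('y')(6)), -1) = Pow(Add(400, Mul(8, 6), Mul(50, Rational(1366, 553)), Mul(6, Rational(1366, 553))), -1) = Pow(Add(400, 48, Rational(68300, 553), Rational(8196, 553)), -1) = Pow(Rational(46320, 79), -1) = Rational(79, 46320)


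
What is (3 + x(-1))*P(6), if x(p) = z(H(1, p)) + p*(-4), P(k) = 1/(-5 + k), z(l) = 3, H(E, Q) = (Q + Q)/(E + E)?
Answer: 10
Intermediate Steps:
H(E, Q) = Q/E (H(E, Q) = (2*Q)/((2*E)) = (2*Q)*(1/(2*E)) = Q/E)
x(p) = 3 - 4*p (x(p) = 3 + p*(-4) = 3 - 4*p)
(3 + x(-1))*P(6) = (3 + (3 - 4*(-1)))/(-5 + 6) = (3 + (3 + 4))/1 = (3 + 7)*1 = 10*1 = 10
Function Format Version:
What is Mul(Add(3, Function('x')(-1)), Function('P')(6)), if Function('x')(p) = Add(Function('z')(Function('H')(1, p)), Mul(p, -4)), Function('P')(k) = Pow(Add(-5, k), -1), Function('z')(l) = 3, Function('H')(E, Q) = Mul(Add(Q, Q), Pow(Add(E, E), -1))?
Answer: 10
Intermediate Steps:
Function('H')(E, Q) = Mul(Q, Pow(E, -1)) (Function('H')(E, Q) = Mul(Mul(2, Q), Pow(Mul(2, E), -1)) = Mul(Mul(2, Q), Mul(Rational(1, 2), Pow(E, -1))) = Mul(Q, Pow(E, -1)))
Function('x')(p) = Add(3, Mul(-4, p)) (Function('x')(p) = Add(3, Mul(p, -4)) = Add(3, Mul(-4, p)))
Mul(Add(3, Function('x')(-1)), Function('P')(6)) = Mul(Add(3, Add(3, Mul(-4, -1))), Pow(Add(-5, 6), -1)) = Mul(Add(3, Add(3, 4)), Pow(1, -1)) = Mul(Add(3, 7), 1) = Mul(10, 1) = 10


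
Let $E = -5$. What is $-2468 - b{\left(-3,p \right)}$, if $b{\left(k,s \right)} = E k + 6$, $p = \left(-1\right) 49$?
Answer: $-2489$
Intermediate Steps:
$p = -49$
$b{\left(k,s \right)} = 6 - 5 k$ ($b{\left(k,s \right)} = - 5 k + 6 = 6 - 5 k$)
$-2468 - b{\left(-3,p \right)} = -2468 - \left(6 - -15\right) = -2468 - \left(6 + 15\right) = -2468 - 21 = -2489$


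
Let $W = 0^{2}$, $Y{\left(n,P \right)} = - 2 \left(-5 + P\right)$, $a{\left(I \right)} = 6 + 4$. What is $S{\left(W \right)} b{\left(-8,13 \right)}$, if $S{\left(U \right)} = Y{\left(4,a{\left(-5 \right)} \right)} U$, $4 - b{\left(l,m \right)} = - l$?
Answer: $0$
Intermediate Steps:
$a{\left(I \right)} = 10$
$Y{\left(n,P \right)} = 10 - 2 P$
$b{\left(l,m \right)} = 4 + l$ ($b{\left(l,m \right)} = 4 - - l = 4 + l$)
$W = 0$
$S{\left(U \right)} = - 10 U$ ($S{\left(U \right)} = \left(10 - 20\right) U = - 10 U$)
$S{\left(W \right)} b{\left(-8,13 \right)} = \left(-10\right) 0 \left(4 - 8\right) = 0 \left(-4\right) = 0$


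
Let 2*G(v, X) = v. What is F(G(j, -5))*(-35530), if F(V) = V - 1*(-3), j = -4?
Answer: -35530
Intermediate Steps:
G(v, X) = v/2
F(V) = 3 + V (F(V) = V + 3 = 3 + V)
F(G(j, -5))*(-35530) = (3 + (½)*(-4))*(-35530) = (3 - 2)*(-35530) = 1*(-35530) = -35530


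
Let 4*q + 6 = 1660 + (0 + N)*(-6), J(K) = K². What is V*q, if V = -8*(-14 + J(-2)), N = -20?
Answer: 35480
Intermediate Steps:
V = 80 (V = -8*(-14 + (-2)²) = -8*(-14 + 4) = -8*(-10) = 80)
q = 887/2 (q = -3/2 + (1660 + (0 - 20)*(-6))/4 = -3/2 + (1660 - 20*(-6))/4 = -3/2 + (1660 + 120)/4 = -3/2 + (¼)*1780 = -3/2 + 445 = 887/2 ≈ 443.50)
V*q = 80*(887/2) = 35480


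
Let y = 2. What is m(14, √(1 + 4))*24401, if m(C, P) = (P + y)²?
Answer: 219609 + 97604*√5 ≈ 4.3786e+5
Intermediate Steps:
m(C, P) = (2 + P)² (m(C, P) = (P + 2)² = (2 + P)²)
m(14, √(1 + 4))*24401 = (2 + √(1 + 4))²*24401 = (2 + √5)²*24401 = 24401*(2 + √5)²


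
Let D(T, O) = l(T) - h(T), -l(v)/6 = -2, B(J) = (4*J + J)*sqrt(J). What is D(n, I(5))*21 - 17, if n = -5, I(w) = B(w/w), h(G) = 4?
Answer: 151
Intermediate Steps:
B(J) = 5*J**(3/2) (B(J) = (5*J)*sqrt(J) = 5*J**(3/2))
I(w) = 5 (I(w) = 5*(w/w)**(3/2) = 5*1**(3/2) = 5*1 = 5)
l(v) = 12 (l(v) = -6*(-2) = 12)
D(T, O) = 8 (D(T, O) = 12 - 1*4 = 12 - 4 = 8)
D(n, I(5))*21 - 17 = 8*21 - 17 = 168 - 17 = 151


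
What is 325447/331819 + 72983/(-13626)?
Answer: -19782605255/4521365694 ≈ -4.3754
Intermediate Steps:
325447/331819 + 72983/(-13626) = 325447*(1/331819) + 72983*(-1/13626) = 325447/331819 - 72983/13626 = -19782605255/4521365694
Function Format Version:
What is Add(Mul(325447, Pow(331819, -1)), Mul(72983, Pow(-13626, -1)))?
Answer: Rational(-19782605255, 4521365694) ≈ -4.3754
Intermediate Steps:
Add(Mul(325447, Pow(331819, -1)), Mul(72983, Pow(-13626, -1))) = Add(Mul(325447, Rational(1, 331819)), Mul(72983, Rational(-1, 13626))) = Add(Rational(325447, 331819), Rational(-72983, 13626)) = Rational(-19782605255, 4521365694)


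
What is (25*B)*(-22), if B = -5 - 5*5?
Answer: 16500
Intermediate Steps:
B = -30 (B = -5 - 25 = -30)
(25*B)*(-22) = (25*(-30))*(-22) = -750*(-22) = 16500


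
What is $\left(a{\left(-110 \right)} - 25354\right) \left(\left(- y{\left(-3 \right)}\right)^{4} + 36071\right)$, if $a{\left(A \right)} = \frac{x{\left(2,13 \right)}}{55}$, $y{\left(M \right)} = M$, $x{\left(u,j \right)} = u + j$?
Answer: $- \frac{10082467432}{11} \approx -9.1659 \cdot 10^{8}$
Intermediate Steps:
$x{\left(u,j \right)} = j + u$
$a{\left(A \right)} = \frac{3}{11}$ ($a{\left(A \right)} = \frac{13 + 2}{55} = 15 \cdot \frac{1}{55} = \frac{3}{11}$)
$\left(a{\left(-110 \right)} - 25354\right) \left(\left(- y{\left(-3 \right)}\right)^{4} + 36071\right) = \left(\frac{3}{11} - 25354\right) \left(\left(\left(-1\right) \left(-3\right)\right)^{4} + 36071\right) = - \frac{278891 \left(3^{4} + 36071\right)}{11} = - \frac{278891 \left(81 + 36071\right)}{11} = \left(- \frac{278891}{11}\right) 36152 = - \frac{10082467432}{11}$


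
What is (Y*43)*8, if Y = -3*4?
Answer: -4128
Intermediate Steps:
Y = -12
(Y*43)*8 = -12*43*8 = -516*8 = -4128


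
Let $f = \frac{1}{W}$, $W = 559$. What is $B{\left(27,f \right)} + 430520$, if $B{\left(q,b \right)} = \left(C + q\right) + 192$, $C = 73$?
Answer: $430812$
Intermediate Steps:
$f = \frac{1}{559} \approx 0.0017889$
$B{\left(q,b \right)} = 265 + q$ ($B{\left(q,b \right)} = \left(73 + q\right) + 192 = 265 + q$)
$B{\left(27,f \right)} + 430520 = \left(265 + 27\right) + 430520 = 292 + 430520 = 430812$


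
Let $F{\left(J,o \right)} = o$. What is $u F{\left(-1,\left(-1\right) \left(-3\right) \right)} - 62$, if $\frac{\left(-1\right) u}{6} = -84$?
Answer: $1450$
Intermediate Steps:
$u = 504$ ($u = \left(-6\right) \left(-84\right) = 504$)
$u F{\left(-1,\left(-1\right) \left(-3\right) \right)} - 62 = 504 \left(\left(-1\right) \left(-3\right)\right) - 62 = 504 \cdot 3 - 62 = 1512 - 62 = 1450$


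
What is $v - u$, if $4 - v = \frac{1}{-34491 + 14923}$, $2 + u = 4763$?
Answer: $- \frac{93084975}{19568} \approx -4757.0$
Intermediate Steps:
$u = 4761$ ($u = -2 + 4763 = 4761$)
$v = \frac{78273}{19568}$ ($v = 4 - \frac{1}{-34491 + 14923} = 4 - \frac{1}{-19568} = 4 - - \frac{1}{19568} = 4 + \frac{1}{19568} = \frac{78273}{19568} \approx 4.0001$)
$v - u = \frac{78273}{19568} - 4761 = - \frac{93084975}{19568}$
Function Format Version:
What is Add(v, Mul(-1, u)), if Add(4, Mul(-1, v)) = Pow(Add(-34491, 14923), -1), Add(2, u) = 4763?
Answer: Rational(-93084975, 19568) ≈ -4757.0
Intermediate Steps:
u = 4761 (u = Add(-2, 4763) = 4761)
v = Rational(78273, 19568) (v = Add(4, Mul(-1, Pow(Add(-34491, 14923), -1))) = Add(4, Mul(-1, Pow(-19568, -1))) = Add(4, Mul(-1, Rational(-1, 19568))) = Add(4, Rational(1, 19568)) = Rational(78273, 19568) ≈ 4.0001)
Add(v, Mul(-1, u)) = Add(Rational(78273, 19568), Mul(-1, 4761)) = Add(Rational(78273, 19568), -4761) = Rational(-93084975, 19568)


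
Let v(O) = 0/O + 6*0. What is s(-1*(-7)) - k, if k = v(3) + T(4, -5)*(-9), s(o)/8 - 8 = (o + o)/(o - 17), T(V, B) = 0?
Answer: 264/5 ≈ 52.800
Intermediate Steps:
s(o) = 64 + 16*o/(-17 + o) (s(o) = 64 + 8*((o + o)/(o - 17)) = 64 + 8*((2*o)/(-17 + o)) = 64 + 8*(2*o/(-17 + o)) = 64 + 16*o/(-17 + o))
v(O) = 0 (v(O) = 0 + 0 = 0)
k = 0 (k = 0 + 0*(-9) = 0 + 0 = 0)
s(-1*(-7)) - k = 16*(-68 + 5*(-1*(-7)))/(-17 - 1*(-7)) - 1*0 = 16*(-68 + 5*7)/(-17 + 7) + 0 = 16*(-68 + 35)/(-10) + 0 = 16*(-1/10)*(-33) + 0 = 264/5 + 0 = 264/5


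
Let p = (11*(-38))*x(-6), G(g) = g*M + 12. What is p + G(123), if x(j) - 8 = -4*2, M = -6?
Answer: -726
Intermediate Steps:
x(j) = 0 (x(j) = 8 - 4*2 = 8 - 8 = 0)
G(g) = 12 - 6*g (G(g) = g*(-6) + 12 = -6*g + 12 = 12 - 6*g)
p = 0 (p = (11*(-38))*0 = -418*0 = 0)
p + G(123) = 0 + (12 - 6*123) = 0 + (12 - 738) = 0 - 726 = -726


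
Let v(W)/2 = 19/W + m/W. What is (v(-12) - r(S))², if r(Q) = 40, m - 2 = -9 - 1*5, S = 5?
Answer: 61009/36 ≈ 1694.7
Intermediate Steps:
m = -12 (m = 2 + (-9 - 1*5) = 2 + (-9 - 5) = 2 - 14 = -12)
v(W) = 14/W (v(W) = 2*(19/W - 12/W) = 2*(7/W) = 14/W)
(v(-12) - r(S))² = (14/(-12) - 1*40)² = (14*(-1/12) - 40)² = (-7/6 - 40)² = (-247/6)² = 61009/36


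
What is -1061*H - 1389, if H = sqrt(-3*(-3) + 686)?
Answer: -1389 - 1061*sqrt(695) ≈ -29360.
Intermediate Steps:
H = sqrt(695) (H = sqrt(9 + 686) = sqrt(695) ≈ 26.363)
-1061*H - 1389 = -1061*sqrt(695) - 1389 = -1389 - 1061*sqrt(695)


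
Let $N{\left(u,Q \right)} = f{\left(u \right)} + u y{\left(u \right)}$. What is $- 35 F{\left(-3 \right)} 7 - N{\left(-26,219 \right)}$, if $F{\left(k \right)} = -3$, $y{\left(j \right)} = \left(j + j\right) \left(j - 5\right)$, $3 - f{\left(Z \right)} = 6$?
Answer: $42650$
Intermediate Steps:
$f{\left(Z \right)} = -3$ ($f{\left(Z \right)} = 3 - 6 = -3$)
$y{\left(j \right)} = 2 j \left(-5 + j\right)$
$N{\left(u,Q \right)} = -3 + 2 u^{2} \left(-5 + u\right)$ ($N{\left(u,Q \right)} = -3 + u 2 u \left(-5 + u\right) = -3 + 2 u^{2} \left(-5 + u\right)$)
$- 35 F{\left(-3 \right)} 7 - N{\left(-26,219 \right)} = \left(-35\right) \left(-3\right) 7 - \left(-3 + 2 \left(-26\right)^{2} \left(-5 - 26\right)\right) = 105 \cdot 7 - \left(-3 + 2 \cdot 676 \left(-31\right)\right) = 735 - \left(-3 - 41912\right) = 735 - -41915 = 735 + 41915 = 42650$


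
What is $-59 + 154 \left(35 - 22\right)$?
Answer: $1943$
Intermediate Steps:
$-59 + 154 \left(35 - 22\right) = -59 + 154 \cdot 13 = -59 + 2002 = 1943$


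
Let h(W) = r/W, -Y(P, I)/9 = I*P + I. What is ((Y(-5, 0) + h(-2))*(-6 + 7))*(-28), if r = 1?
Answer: 14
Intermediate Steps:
Y(P, I) = -9*I - 9*I*P (Y(P, I) = -9*(I*P + I) = -9*(I + I*P) = -9*I - 9*I*P)
h(W) = 1/W
((Y(-5, 0) + h(-2))*(-6 + 7))*(-28) = ((-9*0*(1 - 5) + 1/(-2))*(-6 + 7))*(-28) = ((-9*0*(-4) - ½)*1)*(-28) = ((0 - ½)*1)*(-28) = -½*1*(-28) = -½*(-28) = 14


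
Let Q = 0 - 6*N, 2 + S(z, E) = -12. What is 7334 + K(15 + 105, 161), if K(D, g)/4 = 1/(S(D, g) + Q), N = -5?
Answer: 29337/4 ≈ 7334.3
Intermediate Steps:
S(z, E) = -14 (S(z, E) = -2 - 12 = -14)
Q = 30 (Q = 0 - 6*(-5) = 0 + 30 = 30)
K(D, g) = 1/4 (K(D, g) = 4/(-14 + 30) = 4/16 = 4*(1/16) = 1/4)
7334 + K(15 + 105, 161) = 7334 + 1/4 = 29337/4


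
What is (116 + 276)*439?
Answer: 172088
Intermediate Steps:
(116 + 276)*439 = 392*439 = 172088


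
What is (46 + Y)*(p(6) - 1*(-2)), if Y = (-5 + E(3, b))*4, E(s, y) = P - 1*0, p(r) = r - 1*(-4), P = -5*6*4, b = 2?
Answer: -5448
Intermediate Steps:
P = -120 (P = -30*4 = -120)
p(r) = 4 + r (p(r) = r + 4 = 4 + r)
E(s, y) = -120 (E(s, y) = -120 - 1*0 = -120 + 0 = -120)
Y = -500 (Y = (-5 - 120)*4 = -125*4 = -500)
(46 + Y)*(p(6) - 1*(-2)) = (46 - 500)*((4 + 6) - 1*(-2)) = -454*(10 + 2) = -454*12 = -5448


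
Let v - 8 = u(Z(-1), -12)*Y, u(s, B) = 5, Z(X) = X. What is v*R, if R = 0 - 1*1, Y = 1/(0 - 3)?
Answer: -19/3 ≈ -6.3333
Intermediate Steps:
Y = -⅓ (Y = 1/(-3) = -⅓ ≈ -0.33333)
R = -1 (R = 0 - 1 = -1)
v = 19/3 (v = 8 + 5*(-⅓) = 8 - 5/3 = 19/3 ≈ 6.3333)
v*R = (19/3)*(-1) = -19/3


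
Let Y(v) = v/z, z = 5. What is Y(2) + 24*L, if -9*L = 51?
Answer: -678/5 ≈ -135.60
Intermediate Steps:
L = -17/3 (L = -⅑*51 = -17/3 ≈ -5.6667)
Y(v) = v/5
Y(2) + 24*L = (⅕)*2 + 24*(-17/3) = ⅖ - 136 = -678/5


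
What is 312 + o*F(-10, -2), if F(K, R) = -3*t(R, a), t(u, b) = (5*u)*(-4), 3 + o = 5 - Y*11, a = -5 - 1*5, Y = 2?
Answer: 2712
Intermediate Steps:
a = -10 (a = -5 - 5 = -10)
o = -20 (o = -3 + (5 - 1*2*11) = -3 + (5 - 2*11) = -3 + (5 - 22) = -3 - 17 = -20)
t(u, b) = -20*u
F(K, R) = 60*R (F(K, R) = -(-60)*R = 60*R)
312 + o*F(-10, -2) = 312 - 1200*(-2) = 312 - 20*(-120) = 312 + 2400 = 2712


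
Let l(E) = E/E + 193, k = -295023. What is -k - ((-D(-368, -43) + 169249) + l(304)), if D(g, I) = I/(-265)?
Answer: 33278743/265 ≈ 1.2558e+5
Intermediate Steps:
D(g, I) = -I/265 (D(g, I) = I*(-1/265) = -I/265)
l(E) = 194 (l(E) = 1 + 193 = 194)
-k - ((-D(-368, -43) + 169249) + l(304)) = -1*(-295023) - ((-(-1)*(-43)/265 + 169249) + 194) = 295023 - ((-1*43/265 + 169249) + 194) = 295023 - ((-43/265 + 169249) + 194) = 295023 - (44850942/265 + 194) = 295023 - 1*44902352/265 = 295023 - 44902352/265 = 33278743/265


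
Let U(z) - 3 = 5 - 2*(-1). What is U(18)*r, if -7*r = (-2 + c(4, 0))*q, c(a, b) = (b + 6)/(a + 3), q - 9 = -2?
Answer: 80/7 ≈ 11.429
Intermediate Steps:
q = 7 (q = 9 - 2 = 7)
c(a, b) = (6 + b)/(3 + a)
U(z) = 10 (U(z) = 3 + (5 - 2*(-1)) = 3 + (5 + 2) = 3 + 7 = 10)
r = 8/7 (r = -(-2 + (6 + 0)/(3 + 4))*7/7 = -(-2 + 6/7)*7/7 = -(-8)*7/49 = -1/7*(-8) = 8/7 ≈ 1.1429)
U(18)*r = 10*(8/7) = 80/7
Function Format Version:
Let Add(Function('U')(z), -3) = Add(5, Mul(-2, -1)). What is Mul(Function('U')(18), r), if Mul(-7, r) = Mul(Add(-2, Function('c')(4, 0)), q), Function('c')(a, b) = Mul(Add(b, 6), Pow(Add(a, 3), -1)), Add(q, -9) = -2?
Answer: Rational(80, 7) ≈ 11.429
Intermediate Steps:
q = 7 (q = Add(9, -2) = 7)
Function('c')(a, b) = Mul(Pow(Add(3, a), -1), Add(6, b)) (Function('c')(a, b) = Mul(Add(6, b), Pow(Add(3, a), -1)) = Mul(Pow(Add(3, a), -1), Add(6, b)))
Function('U')(z) = 10 (Function('U')(z) = Add(3, Add(5, Mul(-2, -1))) = Add(3, Add(5, 2)) = Add(3, 7) = 10)
r = Rational(8, 7) (r = Mul(Rational(-1, 7), Mul(Add(-2, Mul(Pow(Add(3, 4), -1), Add(6, 0))), 7)) = Mul(Rational(-1, 7), Mul(Add(-2, Mul(Pow(7, -1), 6)), 7)) = Mul(Rational(-1, 7), Mul(Add(-2, Mul(Rational(1, 7), 6)), 7)) = Mul(Rational(-1, 7), Mul(Add(-2, Rational(6, 7)), 7)) = Mul(Rational(-1, 7), Mul(Rational(-8, 7), 7)) = Mul(Rational(-1, 7), -8) = Rational(8, 7) ≈ 1.1429)
Mul(Function('U')(18), r) = Mul(10, Rational(8, 7)) = Rational(80, 7)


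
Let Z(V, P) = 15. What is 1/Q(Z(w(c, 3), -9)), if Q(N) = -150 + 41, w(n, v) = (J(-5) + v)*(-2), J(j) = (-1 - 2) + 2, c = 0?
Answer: -1/109 ≈ -0.0091743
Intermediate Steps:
J(j) = -1 (J(j) = -3 + 2 = -1)
w(n, v) = 2 - 2*v (w(n, v) = (-1 + v)*(-2) = 2 - 2*v)
Q(N) = -109
1/Q(Z(w(c, 3), -9)) = 1/(-109) = -1/109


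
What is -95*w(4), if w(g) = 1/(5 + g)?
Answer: -95/9 ≈ -10.556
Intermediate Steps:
-95*w(4) = -95/(5 + 4) = -95/9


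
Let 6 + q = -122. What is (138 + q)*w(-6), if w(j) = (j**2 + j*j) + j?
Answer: 660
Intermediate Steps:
w(j) = j + 2*j**2 (w(j) = (j**2 + j**2) + j = 2*j**2 + j = j + 2*j**2)
q = -128 (q = -6 - 122 = -128)
(138 + q)*w(-6) = (138 - 128)*(-6*(1 + 2*(-6))) = 10*(-6*(1 - 12)) = 10*(-6*(-11)) = 10*66 = 660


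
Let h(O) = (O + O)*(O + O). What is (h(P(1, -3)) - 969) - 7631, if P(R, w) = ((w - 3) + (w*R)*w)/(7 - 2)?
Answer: -214964/25 ≈ -8598.6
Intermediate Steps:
P(R, w) = -⅗ + w/5 + R*w²/5 (P(R, w) = ((-3 + w) + (R*w)*w)/5 = ((-3 + w) + R*w²)*(⅕) = (-3 + w + R*w²)*(⅕) = -⅗ + w/5 + R*w²/5)
h(O) = 4*O² (h(O) = (2*O)*(2*O) = 4*O²)
(h(P(1, -3)) - 969) - 7631 = (4*(-⅗ + (⅕)*(-3) + (⅕)*1*(-3)²)² - 969) - 7631 = (4*(-⅗ - ⅗ + (⅕)*1*9)² - 969) - 7631 = (4*(-⅗ - ⅗ + 9/5)² - 969) - 7631 = (4*(⅗)² - 969) - 7631 = (4*(9/25) - 969) - 7631 = (36/25 - 969) - 7631 = -24189/25 - 7631 = -214964/25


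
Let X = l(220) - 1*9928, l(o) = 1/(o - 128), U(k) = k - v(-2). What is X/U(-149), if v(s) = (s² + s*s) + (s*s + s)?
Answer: 913375/14628 ≈ 62.440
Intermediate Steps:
v(s) = s + 3*s² (v(s) = (s² + s²) + (s² + s) = 2*s² + (s + s²) = s + 3*s²)
U(k) = -10 + k (U(k) = k - (-2)*(1 + 3*(-2)) = k - (-2)*(1 - 6) = k - (-2)*(-5) = k - 1*10 = k - 10 = -10 + k)
l(o) = 1/(-128 + o)
X = -913375/92 (X = 1/(-128 + 220) - 1*9928 = 1/92 - 9928 = -913375/92 ≈ -9928.0)
X/U(-149) = -913375/(92*(-10 - 149)) = -913375/92/(-159) = -913375/92*(-1/159) = 913375/14628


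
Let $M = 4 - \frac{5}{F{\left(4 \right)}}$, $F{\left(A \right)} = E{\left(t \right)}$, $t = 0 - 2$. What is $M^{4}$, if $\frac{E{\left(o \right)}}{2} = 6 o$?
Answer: $\frac{104060401}{331776} \approx 313.65$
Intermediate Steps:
$t = -2$ ($t = 0 - 2 = -2$)
$E{\left(o \right)} = 12 o$ ($E{\left(o \right)} = 2 \cdot 6 o = 12 o$)
$F{\left(A \right)} = -24$ ($F{\left(A \right)} = 12 \left(-2\right) = -24$)
$M = \frac{101}{24}$ ($M = 4 + \left(\frac{0}{-3} - \frac{5}{-24}\right) = 4 + \left(0 \left(- \frac{1}{3}\right) - - \frac{5}{24}\right) = 4 + \left(0 + \frac{5}{24}\right) = 4 + \frac{5}{24} = \frac{101}{24} \approx 4.2083$)
$M^{4} = \left(\frac{101}{24}\right)^{4} = \frac{104060401}{331776}$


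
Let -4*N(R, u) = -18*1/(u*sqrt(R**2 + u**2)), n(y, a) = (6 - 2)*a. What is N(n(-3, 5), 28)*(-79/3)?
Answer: -237*sqrt(74)/16576 ≈ -0.12299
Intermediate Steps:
n(y, a) = 4*a
N(R, u) = 9/(2*u*sqrt(R**2 + u**2)) (N(R, u) = -(-9)/(2*(sqrt(R**2 + u**2)*u)) = -(-9)/(2*(u*sqrt(R**2 + u**2))) = -(-9)*1/(u*sqrt(R**2 + u**2))/2 = -(-9)/(2*u*sqrt(R**2 + u**2)) = 9/(2*u*sqrt(R**2 + u**2)))
N(n(-3, 5), 28)*(-79/3) = ((9/2)/(28*sqrt((4*5)**2 + 28**2)))*(-79/3) = ((9/2)*(1/28)/sqrt(20**2 + 784))*(-79*1/3) = ((9/2)*(1/28)/sqrt(400 + 784))*(-79/3) = ((9/2)*(1/28)/sqrt(1184))*(-79/3) = ((9/2)*(1/28)*(sqrt(74)/296))*(-79/3) = (9*sqrt(74)/16576)*(-79/3) = -237*sqrt(74)/16576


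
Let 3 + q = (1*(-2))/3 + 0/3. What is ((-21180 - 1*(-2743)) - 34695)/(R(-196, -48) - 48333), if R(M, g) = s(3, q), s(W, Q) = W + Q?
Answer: 159396/145001 ≈ 1.0993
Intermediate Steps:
q = -11/3 (q = -3 + ((1*(-2))/3 + 0/3) = -3 + (-2*1/3 + 0*(1/3)) = -3 + (-2/3 + 0) = -3 - 2/3 = -11/3 ≈ -3.6667)
s(W, Q) = Q + W
R(M, g) = -2/3 (R(M, g) = -11/3 + 3 = -2/3)
((-21180 - 1*(-2743)) - 34695)/(R(-196, -48) - 48333) = ((-21180 - 1*(-2743)) - 34695)/(-2/3 - 48333) = ((-21180 + 2743) - 34695)/(-145001/3) = (-18437 - 34695)*(-3/145001) = -53132*(-3/145001) = 159396/145001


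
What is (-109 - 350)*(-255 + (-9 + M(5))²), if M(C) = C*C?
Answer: -459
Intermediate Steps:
M(C) = C²
(-109 - 350)*(-255 + (-9 + M(5))²) = (-109 - 350)*(-255 + (-9 + 5²)²) = -459*(-255 + (-9 + 25)²) = -459*(-255 + 16²) = -459*(-255 + 256) = -459*1 = -459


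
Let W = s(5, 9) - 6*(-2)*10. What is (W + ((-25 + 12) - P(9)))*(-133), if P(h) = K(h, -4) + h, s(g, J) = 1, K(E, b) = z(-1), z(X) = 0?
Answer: -13167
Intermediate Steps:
K(E, b) = 0
W = 121 (W = 1 - 6*(-2)*10 = 1 - (-12)*10 = 1 - 1*(-120) = 1 + 120 = 121)
P(h) = h (P(h) = 0 + h = h)
(W + ((-25 + 12) - P(9)))*(-133) = (121 + ((-25 + 12) - 1*9))*(-133) = (121 + (-13 - 9))*(-133) = (121 - 22)*(-133) = 99*(-133) = -13167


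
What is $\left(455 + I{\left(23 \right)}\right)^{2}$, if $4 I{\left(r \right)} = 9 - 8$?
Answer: $\frac{3316041}{16} \approx 2.0725 \cdot 10^{5}$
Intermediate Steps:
$I{\left(r \right)} = \frac{1}{4}$ ($I{\left(r \right)} = \frac{9 - 8}{4} = \frac{1}{4} \cdot 1 = \frac{1}{4}$)
$\left(455 + I{\left(23 \right)}\right)^{2} = \left(455 + \frac{1}{4}\right)^{2} = \left(\frac{1821}{4}\right)^{2} = \frac{3316041}{16}$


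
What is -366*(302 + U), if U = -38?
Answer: -96624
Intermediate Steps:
-366*(302 + U) = -366*(302 - 38) = -366*264 = -96624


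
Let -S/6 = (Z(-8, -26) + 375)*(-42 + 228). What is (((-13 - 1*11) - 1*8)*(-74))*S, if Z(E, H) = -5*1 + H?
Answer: -909084672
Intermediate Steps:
Z(E, H) = -5 + H
S = -383904 (S = -6*((-5 - 26) + 375)*(-42 + 228) = -6*(-31 + 375)*186 = -2064*186 = -6*63984 = -383904)
(((-13 - 1*11) - 1*8)*(-74))*S = (((-13 - 1*11) - 1*8)*(-74))*(-383904) = (((-13 - 11) - 8)*(-74))*(-383904) = ((-24 - 8)*(-74))*(-383904) = -32*(-74)*(-383904) = 2368*(-383904) = -909084672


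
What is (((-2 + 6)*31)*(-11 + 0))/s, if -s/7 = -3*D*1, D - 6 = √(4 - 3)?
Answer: -1364/147 ≈ -9.2789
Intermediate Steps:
D = 7 (D = 6 + √(4 - 3) = 6 + √1 = 6 + 1 = 7)
s = 147 (s = -7*(-3*7) = -(-147) = -7*(-21) = 147)
(((-2 + 6)*31)*(-11 + 0))/s = (((-2 + 6)*31)*(-11 + 0))/147 = ((4*31)*(-11))*(1/147) = (124*(-11))*(1/147) = -1364*1/147 = -1364/147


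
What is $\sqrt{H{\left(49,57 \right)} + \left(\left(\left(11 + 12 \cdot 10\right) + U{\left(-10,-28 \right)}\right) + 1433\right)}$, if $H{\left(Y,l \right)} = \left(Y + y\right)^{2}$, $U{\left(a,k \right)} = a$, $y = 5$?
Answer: $\sqrt{4470} \approx 66.858$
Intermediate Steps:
$H{\left(Y,l \right)} = \left(5 + Y\right)^{2}$ ($H{\left(Y,l \right)} = \left(Y + 5\right)^{2} = \left(5 + Y\right)^{2}$)
$\sqrt{H{\left(49,57 \right)} + \left(\left(\left(11 + 12 \cdot 10\right) + U{\left(-10,-28 \right)}\right) + 1433\right)} = \sqrt{\left(5 + 49\right)^{2} + \left(\left(\left(11 + 12 \cdot 10\right) - 10\right) + 1433\right)} = \sqrt{54^{2} + \left(\left(\left(11 + 120\right) - 10\right) + 1433\right)} = \sqrt{2916 + \left(\left(131 - 10\right) + 1433\right)} = \sqrt{2916 + \left(121 + 1433\right)} = \sqrt{2916 + 1554} = \sqrt{4470}$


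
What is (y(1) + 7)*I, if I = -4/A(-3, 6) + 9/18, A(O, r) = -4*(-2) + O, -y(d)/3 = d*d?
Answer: -6/5 ≈ -1.2000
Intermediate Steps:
y(d) = -3*d**2 (y(d) = -3*d*d = -3*d**2)
A(O, r) = 8 + O
I = -3/10 (I = -4/(8 - 3) + 9/18 = -4/5 + 9*(1/18) = -4*1/5 + 1/2 = -4/5 + 1/2 = -3/10 ≈ -0.30000)
(y(1) + 7)*I = (-3*1**2 + 7)*(-3/10) = (-3*1 + 7)*(-3/10) = (-3 + 7)*(-3/10) = 4*(-3/10) = -6/5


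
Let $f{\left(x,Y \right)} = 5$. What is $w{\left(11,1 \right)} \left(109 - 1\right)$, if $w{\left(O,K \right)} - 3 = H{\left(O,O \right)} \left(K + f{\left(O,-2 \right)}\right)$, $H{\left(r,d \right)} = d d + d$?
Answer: $85860$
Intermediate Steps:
$H{\left(r,d \right)} = d + d^{2}$ ($H{\left(r,d \right)} = d^{2} + d = d + d^{2}$)
$w{\left(O,K \right)} = 3 + O \left(1 + O\right) \left(5 + K\right)$ ($w{\left(O,K \right)} = 3 + O \left(1 + O\right) \left(K + 5\right) = 3 + O \left(1 + O\right) \left(5 + K\right)$)
$w{\left(11,1 \right)} \left(109 - 1\right) = \left(3 + 5 \cdot 11 \left(1 + 11\right) + 1 \cdot 11 \left(1 + 11\right)\right) \left(109 - 1\right) = \left(3 + 5 \cdot 11 \cdot 12 + 1 \cdot 11 \cdot 12\right) 108 = \left(3 + 660 + 132\right) 108 = 795 \cdot 108 = 85860$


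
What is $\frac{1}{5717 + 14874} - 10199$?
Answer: $- \frac{210007608}{20591} \approx -10199.0$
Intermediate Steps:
$\frac{1}{5717 + 14874} - 10199 = \frac{1}{20591} - 10199 = - \frac{210007608}{20591}$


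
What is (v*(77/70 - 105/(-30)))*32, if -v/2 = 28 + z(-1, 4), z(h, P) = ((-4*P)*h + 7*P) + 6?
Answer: -114816/5 ≈ -22963.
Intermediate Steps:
z(h, P) = 6 + 7*P - 4*P*h (z(h, P) = (-4*P*h + 7*P) + 6 = (7*P - 4*P*h) + 6 = 6 + 7*P - 4*P*h)
v = -156 (v = -2*(28 + (6 + 7*4 - 4*4*(-1))) = -2*(28 + (6 + 28 + 16)) = -2*(28 + 50) = -2*78 = -156)
(v*(77/70 - 105/(-30)))*32 = -156*(77/70 - 105/(-30))*32 = -156*(77*(1/70) - 105*(-1/30))*32 = -156*(11/10 + 7/2)*32 = -156*23/5*32 = -3588/5*32 = -114816/5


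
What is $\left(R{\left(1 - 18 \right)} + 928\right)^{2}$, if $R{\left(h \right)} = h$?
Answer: $829921$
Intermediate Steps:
$\left(R{\left(1 - 18 \right)} + 928\right)^{2} = \left(\left(1 - 18\right) + 928\right)^{2} = \left(-17 + 928\right)^{2} = 911^{2} = 829921$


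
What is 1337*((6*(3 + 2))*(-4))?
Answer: -160440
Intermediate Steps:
1337*((6*(3 + 2))*(-4)) = 1337*((6*5)*(-4)) = 1337*(30*(-4)) = 1337*(-120) = -160440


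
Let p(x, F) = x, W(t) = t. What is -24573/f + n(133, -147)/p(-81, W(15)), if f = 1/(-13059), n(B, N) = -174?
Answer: 8664267847/27 ≈ 3.2090e+8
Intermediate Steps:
f = -1/13059 ≈ -7.6576e-5
-24573/f + n(133, -147)/p(-81, W(15)) = -24573/(-1/13059) - 174/(-81) = -24573*(-13059) - 174*(-1/81) = 320898807 + 58/27 = 8664267847/27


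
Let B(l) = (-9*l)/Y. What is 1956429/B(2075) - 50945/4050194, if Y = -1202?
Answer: 1058283031029753/8404152550 ≈ 1.2592e+5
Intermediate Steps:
B(l) = 9*l/1202 (B(l) = -9*l/(-1202) = -9*l*(-1/1202) = 9*l/1202)
1956429/B(2075) - 50945/4050194 = 1956429/(((9/1202)*2075)) - 50945/4050194 = 1956429/(18675/1202) - 50945*1/4050194 = 1956429*(1202/18675) - 50945/4050194 = 261291962/2075 - 50945/4050194 = 1058283031029753/8404152550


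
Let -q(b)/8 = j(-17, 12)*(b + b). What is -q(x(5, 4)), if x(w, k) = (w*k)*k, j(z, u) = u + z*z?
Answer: 385280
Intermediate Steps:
j(z, u) = u + z²
x(w, k) = w*k² (x(w, k) = (k*w)*k = w*k²)
q(b) = -4816*b (q(b) = -8*(12 + (-17)²)*(b + b) = -8*(12 + 289)*2*b = -2408*2*b = -4816*b)
-q(x(5, 4)) = -(-4816)*5*4² = -(-4816)*5*16 = -(-4816)*80 = -1*(-385280) = 385280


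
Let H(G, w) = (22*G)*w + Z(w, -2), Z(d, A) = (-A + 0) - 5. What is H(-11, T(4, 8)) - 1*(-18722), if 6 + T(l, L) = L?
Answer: 18235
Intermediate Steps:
T(l, L) = -6 + L
Z(d, A) = -5 - A (Z(d, A) = -A - 5 = -5 - A)
H(G, w) = -3 + 22*G*w (H(G, w) = (22*G)*w + (-5 - 1*(-2)) = 22*G*w + (-5 + 2) = 22*G*w - 3 = -3 + 22*G*w)
H(-11, T(4, 8)) - 1*(-18722) = (-3 + 22*(-11)*(-6 + 8)) - 1*(-18722) = (-3 + 22*(-11)*2) + 18722 = (-3 - 484) + 18722 = -487 + 18722 = 18235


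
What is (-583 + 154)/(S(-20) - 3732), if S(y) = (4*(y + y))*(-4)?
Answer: 429/3092 ≈ 0.13875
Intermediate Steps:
S(y) = -32*y (S(y) = (4*(2*y))*(-4) = (8*y)*(-4) = -32*y)
(-583 + 154)/(S(-20) - 3732) = (-583 + 154)/(-32*(-20) - 3732) = -429/(640 - 3732) = -429/(-3092) = -429*(-1/3092) = 429/3092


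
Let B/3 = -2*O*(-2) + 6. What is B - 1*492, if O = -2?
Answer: -498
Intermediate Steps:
B = -6 (B = 3*(-(-4)*(-2) + 6) = 3*(-2*4 + 6) = 3*(-8 + 6) = 3*(-2) = -6)
B - 1*492 = -6 - 1*492 = -6 - 492 = -498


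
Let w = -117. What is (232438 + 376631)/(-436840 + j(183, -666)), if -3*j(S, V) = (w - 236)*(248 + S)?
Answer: -1827207/1158377 ≈ -1.5774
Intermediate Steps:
j(S, V) = 87544/3 + 353*S/3 (j(S, V) = -(-117 - 236)*(248 + S)/3 = -(-353)*(248 + S)/3 = -(-87544 - 353*S)/3 = 87544/3 + 353*S/3)
(232438 + 376631)/(-436840 + j(183, -666)) = (232438 + 376631)/(-436840 + (87544/3 + (353/3)*183)) = 609069/(-436840 + (87544/3 + 21533)) = 609069/(-436840 + 152143/3) = 609069/(-1158377/3) = 609069*(-3/1158377) = -1827207/1158377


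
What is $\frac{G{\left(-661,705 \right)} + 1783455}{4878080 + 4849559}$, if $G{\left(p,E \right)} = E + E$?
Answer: $\frac{1784865}{9727639} \approx 0.18348$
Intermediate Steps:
$G{\left(p,E \right)} = 2 E$
$\frac{G{\left(-661,705 \right)} + 1783455}{4878080 + 4849559} = \frac{2 \cdot 705 + 1783455}{4878080 + 4849559} = \frac{1410 + 1783455}{9727639} = 1784865 \cdot \frac{1}{9727639} = \frac{1784865}{9727639}$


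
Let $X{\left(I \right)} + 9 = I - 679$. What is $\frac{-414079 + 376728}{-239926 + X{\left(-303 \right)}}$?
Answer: $\frac{37351}{240917} \approx 0.15504$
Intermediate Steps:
$X{\left(I \right)} = -688 + I$ ($X{\left(I \right)} = -9 + \left(I - 679\right) = -9 + \left(-679 + I\right) = -688 + I$)
$\frac{-414079 + 376728}{-239926 + X{\left(-303 \right)}} = \frac{-414079 + 376728}{-239926 - 991} = - \frac{37351}{-239926 - 991} = - \frac{37351}{-240917} = \left(-37351\right) \left(- \frac{1}{240917}\right) = \frac{37351}{240917}$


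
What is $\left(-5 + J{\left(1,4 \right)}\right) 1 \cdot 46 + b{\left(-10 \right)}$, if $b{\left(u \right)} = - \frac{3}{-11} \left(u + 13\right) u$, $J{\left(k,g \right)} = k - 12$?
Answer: $- \frac{8186}{11} \approx -744.18$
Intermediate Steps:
$J{\left(k,g \right)} = -12 + k$ ($J{\left(k,g \right)} = k - 12 = -12 + k$)
$b{\left(u \right)} = u \left(\frac{39}{11} + \frac{3 u}{11}\right)$ ($b{\left(u \right)} = \left(-3\right) \left(- \frac{1}{11}\right) \left(13 + u\right) u = \frac{3 \left(13 + u\right)}{11} u = \left(\frac{39}{11} + \frac{3 u}{11}\right) u = u \left(\frac{39}{11} + \frac{3 u}{11}\right)$)
$\left(-5 + J{\left(1,4 \right)}\right) 1 \cdot 46 + b{\left(-10 \right)} = \left(-5 + \left(-12 + 1\right)\right) 1 \cdot 46 + \frac{3}{11} \left(-10\right) \left(13 - 10\right) = \left(-5 - 11\right) 1 \cdot 46 + \frac{3}{11} \left(-10\right) 3 = \left(-16\right) 1 \cdot 46 - \frac{90}{11} = \left(-16\right) 46 - \frac{90}{11} = -736 - \frac{90}{11} = - \frac{8186}{11}$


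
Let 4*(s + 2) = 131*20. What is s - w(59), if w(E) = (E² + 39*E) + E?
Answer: -5188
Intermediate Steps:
s = 653 (s = -2 + (131*20)/4 = -2 + (¼)*2620 = -2 + 655 = 653)
w(E) = E² + 40*E
s - w(59) = 653 - 59*(40 + 59) = 653 - 59*99 = 653 - 1*5841 = 653 - 5841 = -5188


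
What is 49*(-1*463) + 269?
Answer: -22418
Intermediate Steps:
49*(-1*463) + 269 = 49*(-463) + 269 = -22687 + 269 = -22418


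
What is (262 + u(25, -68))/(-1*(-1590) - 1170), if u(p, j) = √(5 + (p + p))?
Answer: 131/210 + √55/420 ≈ 0.64147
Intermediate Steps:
u(p, j) = √(5 + 2*p)
(262 + u(25, -68))/(-1*(-1590) - 1170) = (262 + √(5 + 2*25))/(-1*(-1590) - 1170) = (262 + √(5 + 50))/(1590 - 1170) = (262 + √55)/420 = (262 + √55)*(1/420) = 131/210 + √55/420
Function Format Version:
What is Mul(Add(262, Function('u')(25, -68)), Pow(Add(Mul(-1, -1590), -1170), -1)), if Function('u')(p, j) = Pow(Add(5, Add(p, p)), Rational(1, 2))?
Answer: Add(Rational(131, 210), Mul(Rational(1, 420), Pow(55, Rational(1, 2)))) ≈ 0.64147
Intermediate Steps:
Function('u')(p, j) = Pow(Add(5, Mul(2, p)), Rational(1, 2))
Mul(Add(262, Function('u')(25, -68)), Pow(Add(Mul(-1, -1590), -1170), -1)) = Mul(Add(262, Pow(Add(5, Mul(2, 25)), Rational(1, 2))), Pow(Add(Mul(-1, -1590), -1170), -1)) = Mul(Add(262, Pow(Add(5, 50), Rational(1, 2))), Pow(Add(1590, -1170), -1)) = Mul(Add(262, Pow(55, Rational(1, 2))), Pow(420, -1)) = Mul(Add(262, Pow(55, Rational(1, 2))), Rational(1, 420)) = Add(Rational(131, 210), Mul(Rational(1, 420), Pow(55, Rational(1, 2))))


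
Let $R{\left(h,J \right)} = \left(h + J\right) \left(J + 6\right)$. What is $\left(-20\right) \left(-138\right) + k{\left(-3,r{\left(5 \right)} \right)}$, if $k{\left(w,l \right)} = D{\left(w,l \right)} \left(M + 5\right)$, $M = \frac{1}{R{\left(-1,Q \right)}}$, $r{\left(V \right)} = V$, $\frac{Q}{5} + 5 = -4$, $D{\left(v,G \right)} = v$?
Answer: $\frac{1641509}{598} \approx 2745.0$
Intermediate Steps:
$Q = -45$ ($Q = -25 + 5 \left(-4\right) = -25 - 20 = -45$)
$R{\left(h,J \right)} = \left(6 + J\right) \left(J + h\right)$ ($R{\left(h,J \right)} = \left(J + h\right) \left(6 + J\right) = \left(6 + J\right) \left(J + h\right)$)
$M = \frac{1}{1794}$ ($M = \frac{1}{\left(-45\right)^{2} + 6 \left(-45\right) + 6 \left(-1\right) - -45} = \frac{1}{2025 - 270 - 6 + 45} = \frac{1}{1794} \approx 0.00055741$)
$k{\left(w,l \right)} = \frac{8971 w}{1794}$ ($k{\left(w,l \right)} = w \left(\frac{1}{1794} + 5\right) = w \frac{8971}{1794} = \frac{8971 w}{1794}$)
$\left(-20\right) \left(-138\right) + k{\left(-3,r{\left(5 \right)} \right)} = \left(-20\right) \left(-138\right) + \frac{8971}{1794} \left(-3\right) = 2760 - \frac{8971}{598} = \frac{1641509}{598}$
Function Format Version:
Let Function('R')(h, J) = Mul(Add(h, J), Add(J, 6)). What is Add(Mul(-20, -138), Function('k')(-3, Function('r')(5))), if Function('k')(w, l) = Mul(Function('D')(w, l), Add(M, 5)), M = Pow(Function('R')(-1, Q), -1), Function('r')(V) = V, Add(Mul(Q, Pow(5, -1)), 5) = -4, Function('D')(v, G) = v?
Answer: Rational(1641509, 598) ≈ 2745.0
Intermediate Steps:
Q = -45 (Q = Add(-25, Mul(5, -4)) = Add(-25, -20) = -45)
Function('R')(h, J) = Mul(Add(6, J), Add(J, h)) (Function('R')(h, J) = Mul(Add(J, h), Add(6, J)) = Mul(Add(6, J), Add(J, h)))
M = Rational(1, 1794) (M = Pow(Add(Pow(-45, 2), Mul(6, -45), Mul(6, -1), Mul(-45, -1)), -1) = Pow(Add(2025, -270, -6, 45), -1) = Pow(1794, -1) = Rational(1, 1794) ≈ 0.00055741)
Function('k')(w, l) = Mul(Rational(8971, 1794), w) (Function('k')(w, l) = Mul(w, Add(Rational(1, 1794), 5)) = Mul(w, Rational(8971, 1794)) = Mul(Rational(8971, 1794), w))
Add(Mul(-20, -138), Function('k')(-3, Function('r')(5))) = Add(Mul(-20, -138), Mul(Rational(8971, 1794), -3)) = Add(2760, Rational(-8971, 598)) = Rational(1641509, 598)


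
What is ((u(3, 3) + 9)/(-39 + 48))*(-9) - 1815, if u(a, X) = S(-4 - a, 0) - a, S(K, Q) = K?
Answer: -1814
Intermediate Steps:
u(a, X) = -4 - 2*a (u(a, X) = (-4 - a) - a = -4 - 2*a)
((u(3, 3) + 9)/(-39 + 48))*(-9) - 1815 = (((-4 - 2*3) + 9)/(-39 + 48))*(-9) - 1815 = (((-4 - 6) + 9)/9)*(-9) - 1815 = ((-10 + 9)*(⅑))*(-9) - 1815 = -1*⅑*(-9) - 1815 = -⅑*(-9) - 1815 = 1 - 1815 = -1814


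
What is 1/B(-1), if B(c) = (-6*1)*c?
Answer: ⅙ ≈ 0.16667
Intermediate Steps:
B(c) = -6*c
1/B(-1) = 1/(-6*(-1)) = 1/6 = ⅙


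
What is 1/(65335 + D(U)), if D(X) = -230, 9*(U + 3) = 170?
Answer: 1/65105 ≈ 1.5360e-5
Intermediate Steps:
U = 143/9 (U = -3 + (⅑)*170 = -3 + 170/9 = 143/9 ≈ 15.889)
1/(65335 + D(U)) = 1/(65335 - 230) = 1/65105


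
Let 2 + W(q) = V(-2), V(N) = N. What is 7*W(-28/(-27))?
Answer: -28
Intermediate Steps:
W(q) = -4 (W(q) = -2 - 2 = -4)
7*W(-28/(-27)) = 7*(-4) = -28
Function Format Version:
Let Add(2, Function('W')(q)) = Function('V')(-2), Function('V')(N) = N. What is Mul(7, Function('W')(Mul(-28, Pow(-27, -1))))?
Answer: -28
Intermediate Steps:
Function('W')(q) = -4 (Function('W')(q) = Add(-2, -2) = -4)
Mul(7, Function('W')(Mul(-28, Pow(-27, -1)))) = Mul(7, -4) = -28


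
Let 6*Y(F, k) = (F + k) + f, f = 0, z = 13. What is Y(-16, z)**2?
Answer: 1/4 ≈ 0.25000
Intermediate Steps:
Y(F, k) = F/6 + k/6 (Y(F, k) = ((F + k) + 0)/6 = (F + k)/6 = F/6 + k/6)
Y(-16, z)**2 = ((1/6)*(-16) + (1/6)*13)**2 = (-8/3 + 13/6)**2 = (-1/2)**2 = 1/4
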